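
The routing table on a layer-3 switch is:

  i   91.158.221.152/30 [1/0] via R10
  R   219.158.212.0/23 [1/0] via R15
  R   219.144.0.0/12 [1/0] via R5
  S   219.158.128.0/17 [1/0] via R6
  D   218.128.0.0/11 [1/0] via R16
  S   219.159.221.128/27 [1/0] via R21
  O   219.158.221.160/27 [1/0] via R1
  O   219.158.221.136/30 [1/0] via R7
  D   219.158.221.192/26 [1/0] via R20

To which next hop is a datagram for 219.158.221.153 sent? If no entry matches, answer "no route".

R6

Routes whose prefix contains 219.158.221.153:
  219.144.0.0/12 (219.144.0.0 - 219.159.255.255) -> R5
  219.158.128.0/17 (219.158.128.0 - 219.158.255.255) -> R6
More-specific entries that do NOT match:
  91.158.221.152/30 (91.158.221.152 - 91.158.221.155) does not contain 219.158.221.153
  219.158.221.136/30 (219.158.221.136 - 219.158.221.139) does not contain 219.158.221.153
  219.159.221.128/27 (219.159.221.128 - 219.159.221.159) does not contain 219.158.221.153
  219.158.221.160/27 (219.158.221.160 - 219.158.221.191) does not contain 219.158.221.153
  219.158.221.192/26 (219.158.221.192 - 219.158.221.255) does not contain 219.158.221.153
  219.158.212.0/23 (219.158.212.0 - 219.158.213.255) does not contain 219.158.221.153
Longest matching prefix is /17 -> next hop R6.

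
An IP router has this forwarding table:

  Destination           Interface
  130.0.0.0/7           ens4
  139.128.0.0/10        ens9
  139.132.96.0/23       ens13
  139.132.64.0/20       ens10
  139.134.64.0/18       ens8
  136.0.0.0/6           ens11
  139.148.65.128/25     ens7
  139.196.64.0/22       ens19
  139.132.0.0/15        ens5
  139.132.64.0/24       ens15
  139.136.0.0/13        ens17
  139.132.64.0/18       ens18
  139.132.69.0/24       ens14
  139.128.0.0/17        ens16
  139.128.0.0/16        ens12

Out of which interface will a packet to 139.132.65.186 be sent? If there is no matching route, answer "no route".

Routes whose prefix contains 139.132.65.186:
  136.0.0.0/6 (136.0.0.0 - 139.255.255.255) -> ens11
  139.128.0.0/10 (139.128.0.0 - 139.191.255.255) -> ens9
  139.132.0.0/15 (139.132.0.0 - 139.133.255.255) -> ens5
  139.132.64.0/18 (139.132.64.0 - 139.132.127.255) -> ens18
  139.132.64.0/20 (139.132.64.0 - 139.132.79.255) -> ens10
More-specific entries that do NOT match:
  139.148.65.128/25 (139.148.65.128 - 139.148.65.255) does not contain 139.132.65.186
  139.132.64.0/24 (139.132.64.0 - 139.132.64.255) does not contain 139.132.65.186
  139.132.69.0/24 (139.132.69.0 - 139.132.69.255) does not contain 139.132.65.186
  139.132.96.0/23 (139.132.96.0 - 139.132.97.255) does not contain 139.132.65.186
  139.196.64.0/22 (139.196.64.0 - 139.196.67.255) does not contain 139.132.65.186
Longest matching prefix is /20 -> interface ens10.

ens10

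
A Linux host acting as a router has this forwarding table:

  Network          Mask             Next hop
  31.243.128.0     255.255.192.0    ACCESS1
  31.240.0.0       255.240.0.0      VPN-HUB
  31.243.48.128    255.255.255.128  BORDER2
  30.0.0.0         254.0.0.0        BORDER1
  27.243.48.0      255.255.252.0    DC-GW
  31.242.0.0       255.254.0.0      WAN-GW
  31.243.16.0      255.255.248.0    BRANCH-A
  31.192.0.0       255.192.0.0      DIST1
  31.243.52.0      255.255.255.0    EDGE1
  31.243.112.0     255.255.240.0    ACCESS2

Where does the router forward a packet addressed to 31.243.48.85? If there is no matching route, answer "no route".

WAN-GW

Routes whose prefix contains 31.243.48.85:
  30.0.0.0/7 (30.0.0.0 - 31.255.255.255) -> BORDER1
  31.192.0.0/10 (31.192.0.0 - 31.255.255.255) -> DIST1
  31.240.0.0/12 (31.240.0.0 - 31.255.255.255) -> VPN-HUB
  31.242.0.0/15 (31.242.0.0 - 31.243.255.255) -> WAN-GW
More-specific entries that do NOT match:
  31.243.48.128/25 (31.243.48.128 - 31.243.48.255) does not contain 31.243.48.85
  31.243.52.0/24 (31.243.52.0 - 31.243.52.255) does not contain 31.243.48.85
  27.243.48.0/22 (27.243.48.0 - 27.243.51.255) does not contain 31.243.48.85
  31.243.16.0/21 (31.243.16.0 - 31.243.23.255) does not contain 31.243.48.85
  31.243.112.0/20 (31.243.112.0 - 31.243.127.255) does not contain 31.243.48.85
  31.243.128.0/18 (31.243.128.0 - 31.243.191.255) does not contain 31.243.48.85
Longest matching prefix is /15 -> next hop WAN-GW.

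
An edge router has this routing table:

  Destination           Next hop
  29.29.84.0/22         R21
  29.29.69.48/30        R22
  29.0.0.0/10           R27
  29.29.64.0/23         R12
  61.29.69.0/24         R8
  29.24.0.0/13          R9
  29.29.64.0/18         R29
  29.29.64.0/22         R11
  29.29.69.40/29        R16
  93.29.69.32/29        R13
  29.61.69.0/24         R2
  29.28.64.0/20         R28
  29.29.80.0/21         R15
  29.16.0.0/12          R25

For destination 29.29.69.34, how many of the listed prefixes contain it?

Prefixes containing 29.29.69.34:
  29.0.0.0/10 (29.0.0.0 - 29.63.255.255)
  29.16.0.0/12 (29.16.0.0 - 29.31.255.255)
  29.24.0.0/13 (29.24.0.0 - 29.31.255.255)
  29.29.64.0/18 (29.29.64.0 - 29.29.127.255)
Total matching entries: 4.

4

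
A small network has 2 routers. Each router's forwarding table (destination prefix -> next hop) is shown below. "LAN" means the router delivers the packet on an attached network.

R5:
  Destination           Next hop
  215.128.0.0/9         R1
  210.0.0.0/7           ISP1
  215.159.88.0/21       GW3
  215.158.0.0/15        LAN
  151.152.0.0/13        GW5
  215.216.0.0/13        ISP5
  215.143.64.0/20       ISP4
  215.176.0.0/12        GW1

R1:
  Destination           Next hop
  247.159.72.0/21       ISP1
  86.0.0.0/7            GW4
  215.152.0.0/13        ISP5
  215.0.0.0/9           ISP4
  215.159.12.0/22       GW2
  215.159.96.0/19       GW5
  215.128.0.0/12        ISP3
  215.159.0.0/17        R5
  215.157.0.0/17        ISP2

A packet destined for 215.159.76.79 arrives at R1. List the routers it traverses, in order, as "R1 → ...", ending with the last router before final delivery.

At R1: longest match for 215.159.76.79 is 215.159.0.0/17 -> R5
At R5: longest match for 215.159.76.79 is 215.158.0.0/15 -> LAN

R1 → R5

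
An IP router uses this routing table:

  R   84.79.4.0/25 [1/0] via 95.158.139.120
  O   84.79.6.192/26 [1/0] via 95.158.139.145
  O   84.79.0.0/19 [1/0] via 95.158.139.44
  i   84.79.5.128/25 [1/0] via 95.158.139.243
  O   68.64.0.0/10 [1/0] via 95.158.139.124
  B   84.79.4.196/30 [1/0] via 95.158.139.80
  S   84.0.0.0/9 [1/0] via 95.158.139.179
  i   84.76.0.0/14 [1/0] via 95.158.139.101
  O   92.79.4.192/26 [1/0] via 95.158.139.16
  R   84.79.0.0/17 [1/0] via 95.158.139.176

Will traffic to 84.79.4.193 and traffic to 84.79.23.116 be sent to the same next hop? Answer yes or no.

yes

84.79.4.193: longest match 84.79.0.0/19 -> 95.158.139.44
84.79.23.116: longest match 84.79.0.0/19 -> 95.158.139.44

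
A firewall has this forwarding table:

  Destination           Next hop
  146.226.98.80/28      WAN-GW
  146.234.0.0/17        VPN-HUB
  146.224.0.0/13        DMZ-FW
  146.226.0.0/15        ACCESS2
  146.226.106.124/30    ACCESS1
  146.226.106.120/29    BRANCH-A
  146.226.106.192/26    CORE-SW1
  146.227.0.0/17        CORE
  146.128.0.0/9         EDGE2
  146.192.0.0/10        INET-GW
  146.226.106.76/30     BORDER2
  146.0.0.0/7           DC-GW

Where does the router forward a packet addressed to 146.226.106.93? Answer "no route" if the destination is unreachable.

ACCESS2

Routes whose prefix contains 146.226.106.93:
  146.0.0.0/7 (146.0.0.0 - 147.255.255.255) -> DC-GW
  146.128.0.0/9 (146.128.0.0 - 146.255.255.255) -> EDGE2
  146.192.0.0/10 (146.192.0.0 - 146.255.255.255) -> INET-GW
  146.224.0.0/13 (146.224.0.0 - 146.231.255.255) -> DMZ-FW
  146.226.0.0/15 (146.226.0.0 - 146.227.255.255) -> ACCESS2
More-specific entries that do NOT match:
  146.226.106.124/30 (146.226.106.124 - 146.226.106.127) does not contain 146.226.106.93
  146.226.106.76/30 (146.226.106.76 - 146.226.106.79) does not contain 146.226.106.93
  146.226.106.120/29 (146.226.106.120 - 146.226.106.127) does not contain 146.226.106.93
  146.226.98.80/28 (146.226.98.80 - 146.226.98.95) does not contain 146.226.106.93
  146.226.106.192/26 (146.226.106.192 - 146.226.106.255) does not contain 146.226.106.93
  146.234.0.0/17 (146.234.0.0 - 146.234.127.255) does not contain 146.226.106.93
  146.227.0.0/17 (146.227.0.0 - 146.227.127.255) does not contain 146.226.106.93
Longest matching prefix is /15 -> next hop ACCESS2.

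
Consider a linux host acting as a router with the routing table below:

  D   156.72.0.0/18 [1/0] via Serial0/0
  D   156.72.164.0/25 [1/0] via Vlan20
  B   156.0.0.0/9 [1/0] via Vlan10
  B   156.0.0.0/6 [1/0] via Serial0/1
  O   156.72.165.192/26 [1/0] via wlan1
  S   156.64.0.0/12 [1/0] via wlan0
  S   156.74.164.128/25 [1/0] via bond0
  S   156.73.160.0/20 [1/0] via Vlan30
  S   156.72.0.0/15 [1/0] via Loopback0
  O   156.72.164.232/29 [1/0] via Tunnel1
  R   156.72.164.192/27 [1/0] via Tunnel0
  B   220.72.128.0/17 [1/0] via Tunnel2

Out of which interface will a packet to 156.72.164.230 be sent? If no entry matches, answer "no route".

Routes whose prefix contains 156.72.164.230:
  156.0.0.0/6 (156.0.0.0 - 159.255.255.255) -> Serial0/1
  156.0.0.0/9 (156.0.0.0 - 156.127.255.255) -> Vlan10
  156.64.0.0/12 (156.64.0.0 - 156.79.255.255) -> wlan0
  156.72.0.0/15 (156.72.0.0 - 156.73.255.255) -> Loopback0
More-specific entries that do NOT match:
  156.72.164.232/29 (156.72.164.232 - 156.72.164.239) does not contain 156.72.164.230
  156.72.164.192/27 (156.72.164.192 - 156.72.164.223) does not contain 156.72.164.230
  156.72.165.192/26 (156.72.165.192 - 156.72.165.255) does not contain 156.72.164.230
  156.72.164.0/25 (156.72.164.0 - 156.72.164.127) does not contain 156.72.164.230
  156.74.164.128/25 (156.74.164.128 - 156.74.164.255) does not contain 156.72.164.230
  156.73.160.0/20 (156.73.160.0 - 156.73.175.255) does not contain 156.72.164.230
  156.72.0.0/18 (156.72.0.0 - 156.72.63.255) does not contain 156.72.164.230
  220.72.128.0/17 (220.72.128.0 - 220.72.255.255) does not contain 156.72.164.230
Longest matching prefix is /15 -> interface Loopback0.

Loopback0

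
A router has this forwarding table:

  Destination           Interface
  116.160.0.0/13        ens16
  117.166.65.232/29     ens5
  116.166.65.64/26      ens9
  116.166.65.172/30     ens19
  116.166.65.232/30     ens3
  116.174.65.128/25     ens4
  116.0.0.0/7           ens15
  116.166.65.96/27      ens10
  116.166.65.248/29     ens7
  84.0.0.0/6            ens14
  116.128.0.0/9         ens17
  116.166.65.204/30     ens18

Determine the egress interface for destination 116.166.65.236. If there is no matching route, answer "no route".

Routes whose prefix contains 116.166.65.236:
  116.0.0.0/7 (116.0.0.0 - 117.255.255.255) -> ens15
  116.128.0.0/9 (116.128.0.0 - 116.255.255.255) -> ens17
  116.160.0.0/13 (116.160.0.0 - 116.167.255.255) -> ens16
More-specific entries that do NOT match:
  116.166.65.172/30 (116.166.65.172 - 116.166.65.175) does not contain 116.166.65.236
  116.166.65.232/30 (116.166.65.232 - 116.166.65.235) does not contain 116.166.65.236
  116.166.65.204/30 (116.166.65.204 - 116.166.65.207) does not contain 116.166.65.236
  117.166.65.232/29 (117.166.65.232 - 117.166.65.239) does not contain 116.166.65.236
  116.166.65.248/29 (116.166.65.248 - 116.166.65.255) does not contain 116.166.65.236
  116.166.65.96/27 (116.166.65.96 - 116.166.65.127) does not contain 116.166.65.236
  116.166.65.64/26 (116.166.65.64 - 116.166.65.127) does not contain 116.166.65.236
  116.174.65.128/25 (116.174.65.128 - 116.174.65.255) does not contain 116.166.65.236
Longest matching prefix is /13 -> interface ens16.

ens16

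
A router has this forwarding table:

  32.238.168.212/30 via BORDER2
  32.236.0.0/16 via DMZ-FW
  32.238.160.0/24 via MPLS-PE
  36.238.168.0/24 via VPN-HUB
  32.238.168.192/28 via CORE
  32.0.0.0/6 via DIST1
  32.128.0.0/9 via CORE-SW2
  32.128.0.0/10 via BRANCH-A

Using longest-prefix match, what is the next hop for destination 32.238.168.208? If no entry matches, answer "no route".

Routes whose prefix contains 32.238.168.208:
  32.0.0.0/6 (32.0.0.0 - 35.255.255.255) -> DIST1
  32.128.0.0/9 (32.128.0.0 - 32.255.255.255) -> CORE-SW2
More-specific entries that do NOT match:
  32.238.168.212/30 (32.238.168.212 - 32.238.168.215) does not contain 32.238.168.208
  32.238.168.192/28 (32.238.168.192 - 32.238.168.207) does not contain 32.238.168.208
  32.238.160.0/24 (32.238.160.0 - 32.238.160.255) does not contain 32.238.168.208
  36.238.168.0/24 (36.238.168.0 - 36.238.168.255) does not contain 32.238.168.208
  32.236.0.0/16 (32.236.0.0 - 32.236.255.255) does not contain 32.238.168.208
  32.128.0.0/10 (32.128.0.0 - 32.191.255.255) does not contain 32.238.168.208
Longest matching prefix is /9 -> next hop CORE-SW2.

CORE-SW2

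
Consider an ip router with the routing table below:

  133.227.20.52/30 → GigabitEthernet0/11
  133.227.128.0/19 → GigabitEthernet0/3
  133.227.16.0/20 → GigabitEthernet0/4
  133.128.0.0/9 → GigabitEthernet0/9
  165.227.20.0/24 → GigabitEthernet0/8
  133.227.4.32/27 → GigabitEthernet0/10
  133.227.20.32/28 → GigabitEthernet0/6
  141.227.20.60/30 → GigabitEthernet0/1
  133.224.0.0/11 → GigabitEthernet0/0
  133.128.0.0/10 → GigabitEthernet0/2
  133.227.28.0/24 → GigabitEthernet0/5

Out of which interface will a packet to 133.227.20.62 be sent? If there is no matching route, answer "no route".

Routes whose prefix contains 133.227.20.62:
  133.128.0.0/9 (133.128.0.0 - 133.255.255.255) -> GigabitEthernet0/9
  133.224.0.0/11 (133.224.0.0 - 133.255.255.255) -> GigabitEthernet0/0
  133.227.16.0/20 (133.227.16.0 - 133.227.31.255) -> GigabitEthernet0/4
More-specific entries that do NOT match:
  133.227.20.52/30 (133.227.20.52 - 133.227.20.55) does not contain 133.227.20.62
  141.227.20.60/30 (141.227.20.60 - 141.227.20.63) does not contain 133.227.20.62
  133.227.20.32/28 (133.227.20.32 - 133.227.20.47) does not contain 133.227.20.62
  133.227.4.32/27 (133.227.4.32 - 133.227.4.63) does not contain 133.227.20.62
  165.227.20.0/24 (165.227.20.0 - 165.227.20.255) does not contain 133.227.20.62
  133.227.28.0/24 (133.227.28.0 - 133.227.28.255) does not contain 133.227.20.62
Longest matching prefix is /20 -> interface GigabitEthernet0/4.

GigabitEthernet0/4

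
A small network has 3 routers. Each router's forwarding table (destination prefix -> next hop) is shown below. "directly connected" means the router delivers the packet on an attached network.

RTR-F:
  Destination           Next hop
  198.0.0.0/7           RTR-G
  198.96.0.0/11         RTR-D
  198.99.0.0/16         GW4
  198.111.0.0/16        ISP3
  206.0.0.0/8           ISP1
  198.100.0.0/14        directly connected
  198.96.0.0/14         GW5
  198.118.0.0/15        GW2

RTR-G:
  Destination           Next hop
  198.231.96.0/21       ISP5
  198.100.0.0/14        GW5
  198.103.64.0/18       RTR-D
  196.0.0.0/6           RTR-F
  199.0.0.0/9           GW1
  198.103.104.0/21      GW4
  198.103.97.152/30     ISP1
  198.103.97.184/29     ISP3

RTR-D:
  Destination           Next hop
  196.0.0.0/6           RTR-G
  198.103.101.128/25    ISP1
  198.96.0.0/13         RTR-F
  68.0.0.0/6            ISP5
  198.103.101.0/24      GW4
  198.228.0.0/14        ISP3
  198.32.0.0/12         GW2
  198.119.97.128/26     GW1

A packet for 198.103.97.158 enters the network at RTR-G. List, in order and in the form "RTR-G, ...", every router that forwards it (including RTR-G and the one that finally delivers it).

At RTR-G: longest match for 198.103.97.158 is 198.103.64.0/18 -> RTR-D
At RTR-D: longest match for 198.103.97.158 is 198.96.0.0/13 -> RTR-F
At RTR-F: longest match for 198.103.97.158 is 198.100.0.0/14 -> directly connected

RTR-G, RTR-D, RTR-F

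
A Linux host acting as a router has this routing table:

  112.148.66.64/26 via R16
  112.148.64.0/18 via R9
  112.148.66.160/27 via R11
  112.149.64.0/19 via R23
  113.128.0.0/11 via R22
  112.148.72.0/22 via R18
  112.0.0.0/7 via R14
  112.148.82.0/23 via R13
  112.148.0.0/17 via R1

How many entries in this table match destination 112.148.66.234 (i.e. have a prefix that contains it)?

Prefixes containing 112.148.66.234:
  112.0.0.0/7 (112.0.0.0 - 113.255.255.255)
  112.148.0.0/17 (112.148.0.0 - 112.148.127.255)
  112.148.64.0/18 (112.148.64.0 - 112.148.127.255)
Total matching entries: 3.

3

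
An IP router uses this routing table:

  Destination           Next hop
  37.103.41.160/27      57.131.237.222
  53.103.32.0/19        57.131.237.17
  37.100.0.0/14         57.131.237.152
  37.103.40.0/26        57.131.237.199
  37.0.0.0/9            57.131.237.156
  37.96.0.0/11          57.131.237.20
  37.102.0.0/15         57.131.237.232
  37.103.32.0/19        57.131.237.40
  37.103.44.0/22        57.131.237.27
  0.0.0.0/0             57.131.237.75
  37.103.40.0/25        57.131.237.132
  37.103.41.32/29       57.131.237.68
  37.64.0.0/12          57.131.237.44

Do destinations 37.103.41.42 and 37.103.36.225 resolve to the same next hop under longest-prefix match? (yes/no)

yes

37.103.41.42: longest match 37.103.32.0/19 -> 57.131.237.40
37.103.36.225: longest match 37.103.32.0/19 -> 57.131.237.40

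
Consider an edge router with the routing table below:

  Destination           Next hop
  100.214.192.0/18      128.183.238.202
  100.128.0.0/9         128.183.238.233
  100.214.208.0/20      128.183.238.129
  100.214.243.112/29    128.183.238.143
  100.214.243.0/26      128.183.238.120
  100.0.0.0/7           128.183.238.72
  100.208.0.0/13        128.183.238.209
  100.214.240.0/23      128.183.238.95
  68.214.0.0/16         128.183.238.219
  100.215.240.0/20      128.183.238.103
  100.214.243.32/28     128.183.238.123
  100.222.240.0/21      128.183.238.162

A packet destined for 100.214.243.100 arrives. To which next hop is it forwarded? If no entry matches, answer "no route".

Routes whose prefix contains 100.214.243.100:
  100.0.0.0/7 (100.0.0.0 - 101.255.255.255) -> 128.183.238.72
  100.128.0.0/9 (100.128.0.0 - 100.255.255.255) -> 128.183.238.233
  100.208.0.0/13 (100.208.0.0 - 100.215.255.255) -> 128.183.238.209
  100.214.192.0/18 (100.214.192.0 - 100.214.255.255) -> 128.183.238.202
More-specific entries that do NOT match:
  100.214.243.112/29 (100.214.243.112 - 100.214.243.119) does not contain 100.214.243.100
  100.214.243.32/28 (100.214.243.32 - 100.214.243.47) does not contain 100.214.243.100
  100.214.243.0/26 (100.214.243.0 - 100.214.243.63) does not contain 100.214.243.100
  100.214.240.0/23 (100.214.240.0 - 100.214.241.255) does not contain 100.214.243.100
  100.222.240.0/21 (100.222.240.0 - 100.222.247.255) does not contain 100.214.243.100
  100.214.208.0/20 (100.214.208.0 - 100.214.223.255) does not contain 100.214.243.100
  100.215.240.0/20 (100.215.240.0 - 100.215.255.255) does not contain 100.214.243.100
Longest matching prefix is /18 -> next hop 128.183.238.202.

128.183.238.202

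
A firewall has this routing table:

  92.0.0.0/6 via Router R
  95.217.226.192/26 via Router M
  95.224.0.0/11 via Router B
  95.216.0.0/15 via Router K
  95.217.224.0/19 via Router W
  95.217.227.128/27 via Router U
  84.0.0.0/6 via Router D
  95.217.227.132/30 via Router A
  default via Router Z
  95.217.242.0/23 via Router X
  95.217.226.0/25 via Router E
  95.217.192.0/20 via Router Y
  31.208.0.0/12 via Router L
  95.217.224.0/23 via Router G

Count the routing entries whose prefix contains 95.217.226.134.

4

Prefixes containing 95.217.226.134:
  0.0.0.0/0 (default, matches everything)
  92.0.0.0/6 (92.0.0.0 - 95.255.255.255)
  95.216.0.0/15 (95.216.0.0 - 95.217.255.255)
  95.217.224.0/19 (95.217.224.0 - 95.217.255.255)
Total matching entries: 4.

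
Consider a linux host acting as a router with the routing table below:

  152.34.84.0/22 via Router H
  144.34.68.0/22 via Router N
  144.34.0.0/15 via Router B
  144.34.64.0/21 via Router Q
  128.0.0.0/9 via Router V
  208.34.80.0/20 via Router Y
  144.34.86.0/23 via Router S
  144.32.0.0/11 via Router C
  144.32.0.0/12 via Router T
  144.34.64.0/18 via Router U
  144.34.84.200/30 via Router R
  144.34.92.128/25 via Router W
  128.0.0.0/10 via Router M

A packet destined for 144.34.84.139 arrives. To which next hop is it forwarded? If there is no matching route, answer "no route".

Routes whose prefix contains 144.34.84.139:
  144.32.0.0/11 (144.32.0.0 - 144.63.255.255) -> Router C
  144.32.0.0/12 (144.32.0.0 - 144.47.255.255) -> Router T
  144.34.0.0/15 (144.34.0.0 - 144.35.255.255) -> Router B
  144.34.64.0/18 (144.34.64.0 - 144.34.127.255) -> Router U
More-specific entries that do NOT match:
  144.34.84.200/30 (144.34.84.200 - 144.34.84.203) does not contain 144.34.84.139
  144.34.92.128/25 (144.34.92.128 - 144.34.92.255) does not contain 144.34.84.139
  144.34.86.0/23 (144.34.86.0 - 144.34.87.255) does not contain 144.34.84.139
  152.34.84.0/22 (152.34.84.0 - 152.34.87.255) does not contain 144.34.84.139
  144.34.68.0/22 (144.34.68.0 - 144.34.71.255) does not contain 144.34.84.139
  144.34.64.0/21 (144.34.64.0 - 144.34.71.255) does not contain 144.34.84.139
  208.34.80.0/20 (208.34.80.0 - 208.34.95.255) does not contain 144.34.84.139
Longest matching prefix is /18 -> next hop Router U.

Router U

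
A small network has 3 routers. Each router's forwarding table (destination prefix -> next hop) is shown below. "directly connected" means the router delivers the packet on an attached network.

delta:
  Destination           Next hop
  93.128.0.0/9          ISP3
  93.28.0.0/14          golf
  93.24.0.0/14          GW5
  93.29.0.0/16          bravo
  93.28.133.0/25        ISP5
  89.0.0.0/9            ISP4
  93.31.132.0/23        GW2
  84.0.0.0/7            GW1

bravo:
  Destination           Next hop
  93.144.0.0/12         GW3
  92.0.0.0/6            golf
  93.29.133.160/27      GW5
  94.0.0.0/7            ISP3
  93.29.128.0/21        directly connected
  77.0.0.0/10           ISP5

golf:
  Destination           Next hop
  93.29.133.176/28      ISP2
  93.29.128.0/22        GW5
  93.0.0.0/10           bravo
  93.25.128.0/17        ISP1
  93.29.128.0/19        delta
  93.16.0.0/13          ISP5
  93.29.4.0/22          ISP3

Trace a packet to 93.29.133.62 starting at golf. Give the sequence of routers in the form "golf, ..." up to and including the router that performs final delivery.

golf, delta, bravo

At golf: longest match for 93.29.133.62 is 93.29.128.0/19 -> delta
At delta: longest match for 93.29.133.62 is 93.29.0.0/16 -> bravo
At bravo: longest match for 93.29.133.62 is 93.29.128.0/21 -> directly connected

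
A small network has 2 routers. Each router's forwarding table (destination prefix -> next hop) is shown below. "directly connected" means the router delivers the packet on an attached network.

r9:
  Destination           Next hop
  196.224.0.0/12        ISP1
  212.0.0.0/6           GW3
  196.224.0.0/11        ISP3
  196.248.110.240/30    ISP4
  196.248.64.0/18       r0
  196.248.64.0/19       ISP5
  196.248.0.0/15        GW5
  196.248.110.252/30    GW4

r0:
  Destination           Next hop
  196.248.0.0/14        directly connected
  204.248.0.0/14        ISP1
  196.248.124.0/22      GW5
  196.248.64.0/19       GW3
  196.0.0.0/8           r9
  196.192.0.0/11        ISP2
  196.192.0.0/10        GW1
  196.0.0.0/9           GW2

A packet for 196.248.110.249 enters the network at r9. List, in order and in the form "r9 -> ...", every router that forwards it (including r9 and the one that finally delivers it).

r9 -> r0

At r9: longest match for 196.248.110.249 is 196.248.64.0/18 -> r0
At r0: longest match for 196.248.110.249 is 196.248.0.0/14 -> directly connected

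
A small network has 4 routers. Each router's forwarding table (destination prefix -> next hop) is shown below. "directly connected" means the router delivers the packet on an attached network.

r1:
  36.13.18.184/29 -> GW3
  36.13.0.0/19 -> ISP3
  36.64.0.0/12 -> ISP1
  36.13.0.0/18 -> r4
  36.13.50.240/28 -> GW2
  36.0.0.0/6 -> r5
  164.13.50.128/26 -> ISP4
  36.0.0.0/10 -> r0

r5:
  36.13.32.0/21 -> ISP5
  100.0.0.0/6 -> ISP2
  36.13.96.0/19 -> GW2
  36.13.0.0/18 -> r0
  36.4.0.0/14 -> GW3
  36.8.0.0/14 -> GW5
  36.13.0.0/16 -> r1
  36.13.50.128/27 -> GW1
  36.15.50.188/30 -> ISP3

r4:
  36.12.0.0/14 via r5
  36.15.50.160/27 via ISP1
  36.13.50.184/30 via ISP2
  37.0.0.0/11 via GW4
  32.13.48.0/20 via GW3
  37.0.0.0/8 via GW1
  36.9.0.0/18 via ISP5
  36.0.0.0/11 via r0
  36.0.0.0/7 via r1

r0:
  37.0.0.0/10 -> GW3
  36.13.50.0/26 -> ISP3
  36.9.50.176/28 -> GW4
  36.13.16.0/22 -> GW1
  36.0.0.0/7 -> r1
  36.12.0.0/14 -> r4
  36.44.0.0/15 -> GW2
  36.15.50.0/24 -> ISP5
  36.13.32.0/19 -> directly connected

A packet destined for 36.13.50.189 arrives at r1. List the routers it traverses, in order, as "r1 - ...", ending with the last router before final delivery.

r1 - r4 - r5 - r0

At r1: longest match for 36.13.50.189 is 36.13.0.0/18 -> r4
At r4: longest match for 36.13.50.189 is 36.12.0.0/14 -> r5
At r5: longest match for 36.13.50.189 is 36.13.0.0/18 -> r0
At r0: longest match for 36.13.50.189 is 36.13.32.0/19 -> directly connected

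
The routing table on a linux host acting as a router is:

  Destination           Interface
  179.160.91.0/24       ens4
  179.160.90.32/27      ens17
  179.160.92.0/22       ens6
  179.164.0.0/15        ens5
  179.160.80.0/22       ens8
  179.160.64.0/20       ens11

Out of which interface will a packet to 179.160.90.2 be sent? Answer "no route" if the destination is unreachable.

No entry's prefix contains 179.160.90.2; there is no default route.

no route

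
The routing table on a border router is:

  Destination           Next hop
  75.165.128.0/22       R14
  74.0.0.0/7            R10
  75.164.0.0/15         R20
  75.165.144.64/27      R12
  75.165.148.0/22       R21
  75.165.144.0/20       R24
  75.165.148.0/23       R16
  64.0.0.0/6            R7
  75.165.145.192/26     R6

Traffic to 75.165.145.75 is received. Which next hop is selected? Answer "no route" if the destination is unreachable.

Routes whose prefix contains 75.165.145.75:
  74.0.0.0/7 (74.0.0.0 - 75.255.255.255) -> R10
  75.164.0.0/15 (75.164.0.0 - 75.165.255.255) -> R20
  75.165.144.0/20 (75.165.144.0 - 75.165.159.255) -> R24
More-specific entries that do NOT match:
  75.165.144.64/27 (75.165.144.64 - 75.165.144.95) does not contain 75.165.145.75
  75.165.145.192/26 (75.165.145.192 - 75.165.145.255) does not contain 75.165.145.75
  75.165.148.0/23 (75.165.148.0 - 75.165.149.255) does not contain 75.165.145.75
  75.165.128.0/22 (75.165.128.0 - 75.165.131.255) does not contain 75.165.145.75
  75.165.148.0/22 (75.165.148.0 - 75.165.151.255) does not contain 75.165.145.75
Longest matching prefix is /20 -> next hop R24.

R24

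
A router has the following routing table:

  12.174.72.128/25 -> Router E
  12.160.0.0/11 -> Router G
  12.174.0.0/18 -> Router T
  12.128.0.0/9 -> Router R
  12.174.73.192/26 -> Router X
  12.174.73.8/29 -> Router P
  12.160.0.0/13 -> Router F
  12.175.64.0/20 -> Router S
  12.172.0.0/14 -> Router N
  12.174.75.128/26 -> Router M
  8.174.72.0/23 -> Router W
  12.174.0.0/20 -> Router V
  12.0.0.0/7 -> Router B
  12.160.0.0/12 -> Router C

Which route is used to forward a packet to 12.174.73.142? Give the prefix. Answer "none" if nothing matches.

12.172.0.0/14

Entries matching 12.174.73.142:
  12.0.0.0/7 (12.0.0.0 - 13.255.255.255)
  12.128.0.0/9 (12.128.0.0 - 12.255.255.255)
  12.160.0.0/11 (12.160.0.0 - 12.191.255.255)
  12.160.0.0/12 (12.160.0.0 - 12.175.255.255)
  12.172.0.0/14 (12.172.0.0 - 12.175.255.255)
Most specific is 12.172.0.0/14.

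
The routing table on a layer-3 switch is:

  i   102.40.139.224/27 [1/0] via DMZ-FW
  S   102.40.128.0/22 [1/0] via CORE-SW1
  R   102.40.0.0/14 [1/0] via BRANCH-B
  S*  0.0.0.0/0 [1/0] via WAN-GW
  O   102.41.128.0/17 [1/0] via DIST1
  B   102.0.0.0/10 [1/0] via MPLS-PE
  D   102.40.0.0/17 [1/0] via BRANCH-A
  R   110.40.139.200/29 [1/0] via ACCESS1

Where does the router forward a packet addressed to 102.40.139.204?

Routes whose prefix contains 102.40.139.204:
  0.0.0.0/0 (default, matches everything) -> WAN-GW
  102.0.0.0/10 (102.0.0.0 - 102.63.255.255) -> MPLS-PE
  102.40.0.0/14 (102.40.0.0 - 102.43.255.255) -> BRANCH-B
More-specific entries that do NOT match:
  110.40.139.200/29 (110.40.139.200 - 110.40.139.207) does not contain 102.40.139.204
  102.40.139.224/27 (102.40.139.224 - 102.40.139.255) does not contain 102.40.139.204
  102.40.128.0/22 (102.40.128.0 - 102.40.131.255) does not contain 102.40.139.204
  102.41.128.0/17 (102.41.128.0 - 102.41.255.255) does not contain 102.40.139.204
  102.40.0.0/17 (102.40.0.0 - 102.40.127.255) does not contain 102.40.139.204
Longest matching prefix is /14 -> next hop BRANCH-B.

BRANCH-B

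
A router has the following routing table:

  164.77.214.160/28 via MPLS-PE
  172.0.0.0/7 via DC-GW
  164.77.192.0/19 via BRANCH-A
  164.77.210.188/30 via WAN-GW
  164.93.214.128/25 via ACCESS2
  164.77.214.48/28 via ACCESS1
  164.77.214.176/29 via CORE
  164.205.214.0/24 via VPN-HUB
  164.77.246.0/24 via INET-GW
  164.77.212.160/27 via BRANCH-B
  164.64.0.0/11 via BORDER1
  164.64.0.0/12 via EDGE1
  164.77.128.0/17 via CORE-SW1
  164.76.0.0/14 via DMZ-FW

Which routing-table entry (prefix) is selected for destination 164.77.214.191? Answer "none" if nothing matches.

164.77.192.0/19

Entries matching 164.77.214.191:
  164.64.0.0/11 (164.64.0.0 - 164.95.255.255)
  164.64.0.0/12 (164.64.0.0 - 164.79.255.255)
  164.76.0.0/14 (164.76.0.0 - 164.79.255.255)
  164.77.128.0/17 (164.77.128.0 - 164.77.255.255)
  164.77.192.0/19 (164.77.192.0 - 164.77.223.255)
Most specific is 164.77.192.0/19.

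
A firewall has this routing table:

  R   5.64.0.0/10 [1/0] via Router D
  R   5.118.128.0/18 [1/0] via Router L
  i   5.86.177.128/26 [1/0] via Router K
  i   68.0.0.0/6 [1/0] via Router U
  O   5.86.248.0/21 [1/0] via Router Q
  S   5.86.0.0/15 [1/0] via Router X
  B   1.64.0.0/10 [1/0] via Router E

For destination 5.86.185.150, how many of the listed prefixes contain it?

Prefixes containing 5.86.185.150:
  5.64.0.0/10 (5.64.0.0 - 5.127.255.255)
  5.86.0.0/15 (5.86.0.0 - 5.87.255.255)
Total matching entries: 2.

2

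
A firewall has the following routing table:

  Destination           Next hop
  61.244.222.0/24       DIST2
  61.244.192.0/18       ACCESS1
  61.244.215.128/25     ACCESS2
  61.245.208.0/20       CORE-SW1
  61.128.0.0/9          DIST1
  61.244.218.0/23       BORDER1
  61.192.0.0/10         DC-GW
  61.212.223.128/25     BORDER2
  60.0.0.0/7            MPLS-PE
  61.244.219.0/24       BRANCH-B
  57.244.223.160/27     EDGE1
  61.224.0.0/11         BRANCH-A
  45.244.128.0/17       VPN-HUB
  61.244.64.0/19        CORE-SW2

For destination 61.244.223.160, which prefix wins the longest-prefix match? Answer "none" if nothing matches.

61.244.192.0/18

Entries matching 61.244.223.160:
  60.0.0.0/7 (60.0.0.0 - 61.255.255.255)
  61.128.0.0/9 (61.128.0.0 - 61.255.255.255)
  61.192.0.0/10 (61.192.0.0 - 61.255.255.255)
  61.224.0.0/11 (61.224.0.0 - 61.255.255.255)
  61.244.192.0/18 (61.244.192.0 - 61.244.255.255)
Most specific is 61.244.192.0/18.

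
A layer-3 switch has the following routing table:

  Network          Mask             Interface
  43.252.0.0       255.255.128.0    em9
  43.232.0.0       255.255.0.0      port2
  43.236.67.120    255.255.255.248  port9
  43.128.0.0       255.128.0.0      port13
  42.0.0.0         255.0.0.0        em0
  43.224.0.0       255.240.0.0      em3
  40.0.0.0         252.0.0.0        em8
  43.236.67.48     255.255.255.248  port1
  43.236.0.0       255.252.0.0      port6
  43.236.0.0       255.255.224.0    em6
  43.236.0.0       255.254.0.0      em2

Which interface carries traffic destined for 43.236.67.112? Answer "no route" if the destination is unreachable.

Routes whose prefix contains 43.236.67.112:
  40.0.0.0/6 (40.0.0.0 - 43.255.255.255) -> em8
  43.128.0.0/9 (43.128.0.0 - 43.255.255.255) -> port13
  43.224.0.0/12 (43.224.0.0 - 43.239.255.255) -> em3
  43.236.0.0/14 (43.236.0.0 - 43.239.255.255) -> port6
  43.236.0.0/15 (43.236.0.0 - 43.237.255.255) -> em2
More-specific entries that do NOT match:
  43.236.67.120/29 (43.236.67.120 - 43.236.67.127) does not contain 43.236.67.112
  43.236.67.48/29 (43.236.67.48 - 43.236.67.55) does not contain 43.236.67.112
  43.236.0.0/19 (43.236.0.0 - 43.236.31.255) does not contain 43.236.67.112
  43.252.0.0/17 (43.252.0.0 - 43.252.127.255) does not contain 43.236.67.112
  43.232.0.0/16 (43.232.0.0 - 43.232.255.255) does not contain 43.236.67.112
Longest matching prefix is /15 -> interface em2.

em2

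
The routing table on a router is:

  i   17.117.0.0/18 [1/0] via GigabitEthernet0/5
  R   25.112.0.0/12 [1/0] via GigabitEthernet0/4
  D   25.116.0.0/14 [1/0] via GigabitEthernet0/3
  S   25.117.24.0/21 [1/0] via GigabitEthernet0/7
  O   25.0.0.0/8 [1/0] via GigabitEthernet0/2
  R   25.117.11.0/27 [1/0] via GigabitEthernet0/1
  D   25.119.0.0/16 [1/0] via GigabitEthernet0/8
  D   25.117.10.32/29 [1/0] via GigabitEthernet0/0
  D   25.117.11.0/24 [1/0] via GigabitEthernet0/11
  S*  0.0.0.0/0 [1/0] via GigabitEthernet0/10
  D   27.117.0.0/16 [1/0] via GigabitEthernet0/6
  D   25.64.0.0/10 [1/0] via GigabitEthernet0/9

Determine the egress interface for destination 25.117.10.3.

GigabitEthernet0/3

Routes whose prefix contains 25.117.10.3:
  0.0.0.0/0 (default, matches everything) -> GigabitEthernet0/10
  25.0.0.0/8 (25.0.0.0 - 25.255.255.255) -> GigabitEthernet0/2
  25.64.0.0/10 (25.64.0.0 - 25.127.255.255) -> GigabitEthernet0/9
  25.112.0.0/12 (25.112.0.0 - 25.127.255.255) -> GigabitEthernet0/4
  25.116.0.0/14 (25.116.0.0 - 25.119.255.255) -> GigabitEthernet0/3
More-specific entries that do NOT match:
  25.117.10.32/29 (25.117.10.32 - 25.117.10.39) does not contain 25.117.10.3
  25.117.11.0/27 (25.117.11.0 - 25.117.11.31) does not contain 25.117.10.3
  25.117.11.0/24 (25.117.11.0 - 25.117.11.255) does not contain 25.117.10.3
  25.117.24.0/21 (25.117.24.0 - 25.117.31.255) does not contain 25.117.10.3
  17.117.0.0/18 (17.117.0.0 - 17.117.63.255) does not contain 25.117.10.3
  25.119.0.0/16 (25.119.0.0 - 25.119.255.255) does not contain 25.117.10.3
  27.117.0.0/16 (27.117.0.0 - 27.117.255.255) does not contain 25.117.10.3
Longest matching prefix is /14 -> interface GigabitEthernet0/3.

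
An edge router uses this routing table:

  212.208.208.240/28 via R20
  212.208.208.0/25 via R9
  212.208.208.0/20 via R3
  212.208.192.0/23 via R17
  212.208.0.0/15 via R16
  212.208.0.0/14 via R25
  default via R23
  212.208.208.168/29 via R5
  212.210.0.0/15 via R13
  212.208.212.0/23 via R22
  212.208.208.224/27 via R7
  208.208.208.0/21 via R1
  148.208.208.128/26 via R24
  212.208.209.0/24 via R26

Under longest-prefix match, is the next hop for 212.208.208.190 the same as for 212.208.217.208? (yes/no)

yes

212.208.208.190: longest match 212.208.208.0/20 -> R3
212.208.217.208: longest match 212.208.208.0/20 -> R3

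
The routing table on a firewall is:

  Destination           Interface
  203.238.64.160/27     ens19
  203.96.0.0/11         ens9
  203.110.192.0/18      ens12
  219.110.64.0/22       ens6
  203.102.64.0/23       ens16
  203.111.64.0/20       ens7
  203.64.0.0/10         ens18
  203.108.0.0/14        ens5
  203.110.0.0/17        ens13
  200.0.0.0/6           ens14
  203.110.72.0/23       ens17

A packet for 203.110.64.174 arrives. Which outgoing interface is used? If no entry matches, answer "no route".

ens13

Routes whose prefix contains 203.110.64.174:
  200.0.0.0/6 (200.0.0.0 - 203.255.255.255) -> ens14
  203.64.0.0/10 (203.64.0.0 - 203.127.255.255) -> ens18
  203.96.0.0/11 (203.96.0.0 - 203.127.255.255) -> ens9
  203.108.0.0/14 (203.108.0.0 - 203.111.255.255) -> ens5
  203.110.0.0/17 (203.110.0.0 - 203.110.127.255) -> ens13
More-specific entries that do NOT match:
  203.238.64.160/27 (203.238.64.160 - 203.238.64.191) does not contain 203.110.64.174
  203.102.64.0/23 (203.102.64.0 - 203.102.65.255) does not contain 203.110.64.174
  203.110.72.0/23 (203.110.72.0 - 203.110.73.255) does not contain 203.110.64.174
  219.110.64.0/22 (219.110.64.0 - 219.110.67.255) does not contain 203.110.64.174
  203.111.64.0/20 (203.111.64.0 - 203.111.79.255) does not contain 203.110.64.174
  203.110.192.0/18 (203.110.192.0 - 203.110.255.255) does not contain 203.110.64.174
Longest matching prefix is /17 -> interface ens13.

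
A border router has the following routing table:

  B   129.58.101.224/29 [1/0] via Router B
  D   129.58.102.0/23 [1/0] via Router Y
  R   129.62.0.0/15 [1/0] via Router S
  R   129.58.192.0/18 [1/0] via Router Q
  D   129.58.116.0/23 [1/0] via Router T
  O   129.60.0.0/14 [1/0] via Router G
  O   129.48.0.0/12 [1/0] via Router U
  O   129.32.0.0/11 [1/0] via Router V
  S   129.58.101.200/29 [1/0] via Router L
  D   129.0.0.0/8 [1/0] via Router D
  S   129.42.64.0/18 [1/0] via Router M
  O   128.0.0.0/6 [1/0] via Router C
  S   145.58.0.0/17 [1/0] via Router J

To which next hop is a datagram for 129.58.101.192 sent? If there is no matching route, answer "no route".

Router U

Routes whose prefix contains 129.58.101.192:
  128.0.0.0/6 (128.0.0.0 - 131.255.255.255) -> Router C
  129.0.0.0/8 (129.0.0.0 - 129.255.255.255) -> Router D
  129.32.0.0/11 (129.32.0.0 - 129.63.255.255) -> Router V
  129.48.0.0/12 (129.48.0.0 - 129.63.255.255) -> Router U
More-specific entries that do NOT match:
  129.58.101.224/29 (129.58.101.224 - 129.58.101.231) does not contain 129.58.101.192
  129.58.101.200/29 (129.58.101.200 - 129.58.101.207) does not contain 129.58.101.192
  129.58.102.0/23 (129.58.102.0 - 129.58.103.255) does not contain 129.58.101.192
  129.58.116.0/23 (129.58.116.0 - 129.58.117.255) does not contain 129.58.101.192
  129.58.192.0/18 (129.58.192.0 - 129.58.255.255) does not contain 129.58.101.192
  129.42.64.0/18 (129.42.64.0 - 129.42.127.255) does not contain 129.58.101.192
  145.58.0.0/17 (145.58.0.0 - 145.58.127.255) does not contain 129.58.101.192
  129.62.0.0/15 (129.62.0.0 - 129.63.255.255) does not contain 129.58.101.192
  129.60.0.0/14 (129.60.0.0 - 129.63.255.255) does not contain 129.58.101.192
Longest matching prefix is /12 -> next hop Router U.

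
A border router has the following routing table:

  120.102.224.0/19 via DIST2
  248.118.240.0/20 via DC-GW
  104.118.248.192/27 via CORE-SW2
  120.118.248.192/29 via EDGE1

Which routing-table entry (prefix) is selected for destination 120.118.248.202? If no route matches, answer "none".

120.118.248.202 is outside every listed prefix and there is no default route.

none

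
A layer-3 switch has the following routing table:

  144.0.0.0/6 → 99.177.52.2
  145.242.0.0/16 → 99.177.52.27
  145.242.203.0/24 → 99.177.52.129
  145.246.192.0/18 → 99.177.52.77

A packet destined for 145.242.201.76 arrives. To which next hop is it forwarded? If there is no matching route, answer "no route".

99.177.52.27

Routes whose prefix contains 145.242.201.76:
  144.0.0.0/6 (144.0.0.0 - 147.255.255.255) -> 99.177.52.2
  145.242.0.0/16 (145.242.0.0 - 145.242.255.255) -> 99.177.52.27
More-specific entries that do NOT match:
  145.242.203.0/24 (145.242.203.0 - 145.242.203.255) does not contain 145.242.201.76
  145.246.192.0/18 (145.246.192.0 - 145.246.255.255) does not contain 145.242.201.76
Longest matching prefix is /16 -> next hop 99.177.52.27.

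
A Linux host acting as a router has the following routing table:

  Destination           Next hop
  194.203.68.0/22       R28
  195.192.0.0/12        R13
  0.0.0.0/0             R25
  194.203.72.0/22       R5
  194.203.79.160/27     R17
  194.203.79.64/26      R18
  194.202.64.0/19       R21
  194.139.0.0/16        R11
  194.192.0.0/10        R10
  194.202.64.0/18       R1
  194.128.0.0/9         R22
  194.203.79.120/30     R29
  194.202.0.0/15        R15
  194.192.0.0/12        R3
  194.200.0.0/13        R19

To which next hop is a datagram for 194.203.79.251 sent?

Routes whose prefix contains 194.203.79.251:
  0.0.0.0/0 (default, matches everything) -> R25
  194.128.0.0/9 (194.128.0.0 - 194.255.255.255) -> R22
  194.192.0.0/10 (194.192.0.0 - 194.255.255.255) -> R10
  194.192.0.0/12 (194.192.0.0 - 194.207.255.255) -> R3
  194.200.0.0/13 (194.200.0.0 - 194.207.255.255) -> R19
  194.202.0.0/15 (194.202.0.0 - 194.203.255.255) -> R15
More-specific entries that do NOT match:
  194.203.79.120/30 (194.203.79.120 - 194.203.79.123) does not contain 194.203.79.251
  194.203.79.160/27 (194.203.79.160 - 194.203.79.191) does not contain 194.203.79.251
  194.203.79.64/26 (194.203.79.64 - 194.203.79.127) does not contain 194.203.79.251
  194.203.68.0/22 (194.203.68.0 - 194.203.71.255) does not contain 194.203.79.251
  194.203.72.0/22 (194.203.72.0 - 194.203.75.255) does not contain 194.203.79.251
  194.202.64.0/19 (194.202.64.0 - 194.202.95.255) does not contain 194.203.79.251
  194.202.64.0/18 (194.202.64.0 - 194.202.127.255) does not contain 194.203.79.251
  194.139.0.0/16 (194.139.0.0 - 194.139.255.255) does not contain 194.203.79.251
Longest matching prefix is /15 -> next hop R15.

R15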